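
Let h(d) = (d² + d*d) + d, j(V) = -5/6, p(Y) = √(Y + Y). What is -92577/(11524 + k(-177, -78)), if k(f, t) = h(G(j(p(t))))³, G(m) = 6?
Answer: -92577/486076 ≈ -0.19046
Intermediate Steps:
p(Y) = √2*√Y (p(Y) = √(2*Y) = √2*√Y)
j(V) = -⅚ (j(V) = -5*⅙ = -⅚)
h(d) = d + 2*d² (h(d) = (d² + d²) + d = 2*d² + d = d + 2*d²)
k(f, t) = 474552 (k(f, t) = (6*(1 + 2*6))³ = (6*(1 + 12))³ = (6*13)³ = 78³ = 474552)
-92577/(11524 + k(-177, -78)) = -92577/(11524 + 474552) = -92577/486076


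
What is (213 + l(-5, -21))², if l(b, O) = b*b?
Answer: 56644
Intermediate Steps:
l(b, O) = b²
(213 + l(-5, -21))² = (213 + (-5)²)² = (213 + 25)² = 238² = 56644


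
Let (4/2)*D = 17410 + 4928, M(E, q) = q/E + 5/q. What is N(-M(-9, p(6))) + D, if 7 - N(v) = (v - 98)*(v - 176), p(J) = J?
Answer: -220237/36 ≈ -6117.7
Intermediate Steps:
M(E, q) = 5/q + q/E
D = 11169 (D = (17410 + 4928)/2 = (½)*22338 = 11169)
N(v) = 7 - (-176 + v)*(-98 + v) (N(v) = 7 - (v - 98)*(v - 176) = 7 - (-98 + v)*(-176 + v) = 7 - (-176 + v)*(-98 + v))
N(-M(-9, p(6))) + D = (-17241 - (-(5/6 + 6/(-9)))² + 274*(-(5/6 + 6/(-9)))) + 11169 = (-17241 - (-(5*(⅙) + 6*(-⅑)))² + 274*(-(5*(⅙) + 6*(-⅑)))) + 11169 = (-17241 - (-(⅚ - ⅔))² + 274*(-(⅚ - ⅔))) + 11169 = (-17241 - (-1*⅙)² + 274*(-1*⅙)) + 11169 = (-17241 - (-⅙)² + 274*(-⅙)) + 11169 = (-17241 - 1*1/36 - 137/3) + 11169 = (-17241 - 1/36 - 137/3) + 11169 = -622321/36 + 11169 = -220237/36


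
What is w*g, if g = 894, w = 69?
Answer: 61686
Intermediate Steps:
w*g = 69*894 = 61686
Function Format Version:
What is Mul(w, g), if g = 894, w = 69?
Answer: 61686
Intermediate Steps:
Mul(w, g) = Mul(69, 894) = 61686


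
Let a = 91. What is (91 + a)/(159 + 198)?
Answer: 26/51 ≈ 0.50980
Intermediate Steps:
(91 + a)/(159 + 198) = (91 + 91)/(159 + 198) = 182/357 = 182*(1/357) = 26/51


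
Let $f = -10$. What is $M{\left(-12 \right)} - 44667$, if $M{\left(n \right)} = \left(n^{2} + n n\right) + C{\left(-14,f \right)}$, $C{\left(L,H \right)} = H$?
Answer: $-44389$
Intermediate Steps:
$M{\left(n \right)} = -10 + 2 n^{2}$ ($M{\left(n \right)} = \left(n^{2} + n n\right) - 10 = \left(n^{2} + n^{2}\right) - 10 = 2 n^{2} - 10 = -10 + 2 n^{2}$)
$M{\left(-12 \right)} - 44667 = \left(-10 + 2 \left(-12\right)^{2}\right) - 44667 = \left(-10 + 2 \cdot 144\right) - 44667 = \left(-10 + 288\right) - 44667 = 278 - 44667 = -44389$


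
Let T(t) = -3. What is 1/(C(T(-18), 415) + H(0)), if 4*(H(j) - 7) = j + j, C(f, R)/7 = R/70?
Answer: 2/97 ≈ 0.020619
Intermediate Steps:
C(f, R) = R/10 (C(f, R) = 7*(R/70) = R/10)
H(j) = 7 + j/2 (H(j) = 7 + (j + j)/4 = 7 + (2*j)/4 = 7 + j/2)
1/(C(T(-18), 415) + H(0)) = 1/((⅒)*415 + (7 + (½)*0)) = 1/(83/2 + (7 + 0)) = 1/(83/2 + 7) = 1/(97/2) = 2/97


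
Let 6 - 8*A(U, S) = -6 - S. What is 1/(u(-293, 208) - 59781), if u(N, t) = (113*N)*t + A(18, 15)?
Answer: -8/55571597 ≈ -1.4396e-7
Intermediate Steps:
A(U, S) = 3/2 + S/8 (A(U, S) = ¾ - (-6 - S)/8 = ¾ + (¾ + S/8) = 3/2 + S/8)
u(N, t) = 27/8 + 113*N*t (u(N, t) = (113*N)*t + (3/2 + (⅛)*15) = 113*N*t + (3/2 + 15/8) = 113*N*t + 27/8 = 27/8 + 113*N*t)
1/(u(-293, 208) - 59781) = 1/((27/8 + 113*(-293)*208) - 59781) = 1/((27/8 - 6886672) - 59781) = 1/(-55093349/8 - 59781) = 1/(-55571597/8) = -8/55571597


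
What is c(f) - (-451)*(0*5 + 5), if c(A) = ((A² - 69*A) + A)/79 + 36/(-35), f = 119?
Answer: 6444646/2765 ≈ 2330.8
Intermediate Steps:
c(A) = -36/35 - 68*A/79 + A²/79 (c(A) = (A² - 68*A)*(1/79) + 36*(-1/35) = (-68*A/79 + A²/79) - 36/35 = -36/35 - 68*A/79 + A²/79)
c(f) - (-451)*(0*5 + 5) = (-36/35 - 68/79*119 + (1/79)*119²) - (-451)*(0*5 + 5) = (-36/35 - 8092/79 + (1/79)*14161) - (-451)*(0 + 5) = (-36/35 - 8092/79 + 14161/79) - (-451)*5 = 209571/2765 - 1*(-2255) = 209571/2765 + 2255 = 6444646/2765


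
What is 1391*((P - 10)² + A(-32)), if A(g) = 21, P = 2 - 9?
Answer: 431210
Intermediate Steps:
P = -7
1391*((P - 10)² + A(-32)) = 1391*((-7 - 10)² + 21) = 1391*((-17)² + 21) = 1391*(289 + 21) = 1391*310 = 431210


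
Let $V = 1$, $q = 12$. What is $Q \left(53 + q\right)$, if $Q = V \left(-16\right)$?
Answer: $-1040$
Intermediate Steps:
$Q = -16$ ($Q = 1 \left(-16\right) = -16$)
$Q \left(53 + q\right) = - 16 \left(53 + 12\right) = \left(-16\right) 65 = -1040$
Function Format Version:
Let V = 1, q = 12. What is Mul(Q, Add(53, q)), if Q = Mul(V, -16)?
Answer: -1040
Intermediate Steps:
Q = -16 (Q = Mul(1, -16) = -16)
Mul(Q, Add(53, q)) = Mul(-16, Add(53, 12)) = Mul(-16, 65) = -1040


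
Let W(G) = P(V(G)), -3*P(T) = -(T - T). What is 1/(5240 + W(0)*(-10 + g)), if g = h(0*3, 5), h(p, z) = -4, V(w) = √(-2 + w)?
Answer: 1/5240 ≈ 0.00019084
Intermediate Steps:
P(T) = 0 (P(T) = -(-1)*(T - T)/3 = -(-1)*0/3 = -⅓*0 = 0)
W(G) = 0
g = -4
1/(5240 + W(0)*(-10 + g)) = 1/(5240 + 0*(-10 - 4)) = 1/(5240 + 0*(-14)) = 1/(5240 + 0) = 1/5240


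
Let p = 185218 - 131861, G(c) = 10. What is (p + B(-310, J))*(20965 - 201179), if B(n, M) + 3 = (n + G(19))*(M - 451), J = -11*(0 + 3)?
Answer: -35782210556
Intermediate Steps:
J = -33 (J = -11*3 = -33)
p = 53357
B(n, M) = -3 + (-451 + M)*(10 + n) (B(n, M) = -3 + (n + 10)*(M - 451) = -3 + (10 + n)*(-451 + M) = -3 + (-451 + M)*(10 + n))
(p + B(-310, J))*(20965 - 201179) = (53357 + (-4513 - 451*(-310) + 10*(-33) - 33*(-310)))*(20965 - 201179) = (53357 + (-4513 + 139810 - 330 + 10230))*(-180214) = (53357 + 145197)*(-180214) = 198554*(-180214) = -35782210556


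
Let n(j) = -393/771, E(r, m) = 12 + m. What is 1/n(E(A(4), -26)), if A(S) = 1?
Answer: -257/131 ≈ -1.9618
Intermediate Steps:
n(j) = -131/257 (n(j) = -393*1/771 = -131/257)
1/n(E(A(4), -26)) = 1/(-131/257) = -257/131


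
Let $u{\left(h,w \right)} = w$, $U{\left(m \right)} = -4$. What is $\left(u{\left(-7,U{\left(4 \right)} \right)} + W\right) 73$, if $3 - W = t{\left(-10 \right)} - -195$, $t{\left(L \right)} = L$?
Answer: $-13578$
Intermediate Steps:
$W = -182$ ($W = 3 - \left(-10 - -195\right) = 3 - \left(-10 + 195\right) = 3 - 185 = -182$)
$\left(u{\left(-7,U{\left(4 \right)} \right)} + W\right) 73 = \left(-4 - 182\right) 73 = \left(-186\right) 73 = -13578$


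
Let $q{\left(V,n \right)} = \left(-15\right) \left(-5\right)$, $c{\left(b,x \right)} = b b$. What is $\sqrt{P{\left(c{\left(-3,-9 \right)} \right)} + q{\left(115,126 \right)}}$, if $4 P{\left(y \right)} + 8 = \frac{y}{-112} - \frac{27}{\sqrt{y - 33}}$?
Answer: $\frac{\sqrt{228865 + 1764 i \sqrt{6}}}{56} \approx 8.5432 + 0.080639 i$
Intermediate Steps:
$c{\left(b,x \right)} = b^{2}$
$q{\left(V,n \right)} = 75$
$P{\left(y \right)} = -2 - \frac{27}{4 \sqrt{-33 + y}} - \frac{y}{448}$ ($P{\left(y \right)} = -2 + \frac{\frac{y}{-112} - \frac{27}{\sqrt{y - 33}}}{4} = -2 + \frac{y \left(- \frac{1}{112}\right) - \frac{27}{\sqrt{-33 + y}}}{4} = -2 + \frac{- \frac{y}{112} - \frac{27}{\sqrt{-33 + y}}}{4} = -2 + \frac{- \frac{27}{\sqrt{-33 + y}} - \frac{y}{112}}{4} = -2 - \left(\frac{y}{448} + \frac{27}{4 \sqrt{-33 + y}}\right) = -2 - \frac{27}{4 \sqrt{-33 + y}} - \frac{y}{448}$)
$\sqrt{P{\left(c{\left(-3,-9 \right)} \right)} + q{\left(115,126 \right)}} = \sqrt{\left(-2 - \frac{27}{4 \sqrt{-33 + \left(-3\right)^{2}}} - \frac{\left(-3\right)^{2}}{448}\right) + 75} = \sqrt{\left(-2 - \frac{27}{4 \sqrt{-33 + 9}} - \frac{9}{448}\right) + 75} = \sqrt{\left(-2 - \frac{27}{4 \cdot 2 i \sqrt{6}} - \frac{9}{448}\right) + 75} = \sqrt{\left(-2 - \frac{27 \left(- \frac{i \sqrt{6}}{12}\right)}{4} - \frac{9}{448}\right) + 75} = \sqrt{\left(-2 + \frac{9 i \sqrt{6}}{16} - \frac{9}{448}\right) + 75} = \sqrt{\left(- \frac{905}{448} + \frac{9 i \sqrt{6}}{16}\right) + 75} = \sqrt{\frac{32695}{448} + \frac{9 i \sqrt{6}}{16}}$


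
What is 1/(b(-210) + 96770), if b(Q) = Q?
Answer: 1/96560 ≈ 1.0356e-5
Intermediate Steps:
1/(b(-210) + 96770) = 1/(-210 + 96770) = 1/96560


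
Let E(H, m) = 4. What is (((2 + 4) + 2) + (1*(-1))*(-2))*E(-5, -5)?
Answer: 40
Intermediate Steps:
(((2 + 4) + 2) + (1*(-1))*(-2))*E(-5, -5) = (((2 + 4) + 2) + (1*(-1))*(-2))*4 = ((6 + 2) - 1*(-2))*4 = (8 + 2)*4 = 10*4 = 40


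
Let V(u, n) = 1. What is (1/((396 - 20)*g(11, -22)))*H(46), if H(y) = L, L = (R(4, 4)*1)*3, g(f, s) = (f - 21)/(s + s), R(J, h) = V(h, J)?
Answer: 33/940 ≈ 0.035106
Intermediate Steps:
R(J, h) = 1
g(f, s) = (-21 + f)/(2*s) (g(f, s) = (-21 + f)/((2*s)) = (-21 + f)*(1/(2*s)) = (-21 + f)/(2*s))
L = 3 (L = (1*1)*3 = 1*3 = 3)
H(y) = 3
(1/((396 - 20)*g(11, -22)))*H(46) = (1/((396 - 20)*(((½)*(-21 + 11)/(-22)))))*3 = (1/(376*(((½)*(-1/22)*(-10)))))*3 = (1/(376*(5/22)))*3 = ((1/376)*(22/5))*3 = (11/940)*3 = 33/940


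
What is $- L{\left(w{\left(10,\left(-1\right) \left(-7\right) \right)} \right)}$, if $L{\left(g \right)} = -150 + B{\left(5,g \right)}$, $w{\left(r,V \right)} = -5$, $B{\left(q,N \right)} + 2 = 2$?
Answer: $150$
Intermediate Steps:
$B{\left(q,N \right)} = 0$ ($B{\left(q,N \right)} = -2 + 2 = 0$)
$L{\left(g \right)} = -150$ ($L{\left(g \right)} = -150 + 0 = -150$)
$- L{\left(w{\left(10,\left(-1\right) \left(-7\right) \right)} \right)} = \left(-1\right) \left(-150\right) = 150$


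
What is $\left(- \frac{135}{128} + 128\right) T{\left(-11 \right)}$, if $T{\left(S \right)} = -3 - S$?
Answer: $\frac{16249}{16} \approx 1015.6$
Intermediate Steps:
$\left(- \frac{135}{128} + 128\right) T{\left(-11 \right)} = \left(- \frac{135}{128} + 128\right) \left(-3 - -11\right) = \left(\left(-135\right) \frac{1}{128} + 128\right) \left(-3 + 11\right) = \left(- \frac{135}{128} + 128\right) 8 = \frac{16249}{128} \cdot 8 = \frac{16249}{16}$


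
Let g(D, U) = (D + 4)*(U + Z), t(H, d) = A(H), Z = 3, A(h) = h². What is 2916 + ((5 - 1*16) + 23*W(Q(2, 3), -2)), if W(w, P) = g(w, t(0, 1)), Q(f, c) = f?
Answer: 3319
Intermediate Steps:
t(H, d) = H²
g(D, U) = (3 + U)*(4 + D) (g(D, U) = (D + 4)*(U + 3) = (4 + D)*(3 + U) = (3 + U)*(4 + D))
W(w, P) = 12 + 3*w (W(w, P) = 12 + 3*w + 4*0² + w*0² = 12 + 3*w + 4*0 + w*0 = 12 + 3*w + 0 + 0 = 12 + 3*w)
2916 + ((5 - 1*16) + 23*W(Q(2, 3), -2)) = 2916 + ((5 - 1*16) + 23*(12 + 3*2)) = 2916 + ((5 - 16) + 23*(12 + 6)) = 2916 + (-11 + 23*18) = 2916 + (-11 + 414) = 2916 + 403 = 3319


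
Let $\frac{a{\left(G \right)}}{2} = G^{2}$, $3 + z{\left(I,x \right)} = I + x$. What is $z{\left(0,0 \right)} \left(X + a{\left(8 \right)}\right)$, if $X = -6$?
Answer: $-366$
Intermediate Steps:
$z{\left(I,x \right)} = -3 + I + x$ ($z{\left(I,x \right)} = -3 + \left(I + x\right) = -3 + I + x$)
$a{\left(G \right)} = 2 G^{2}$
$z{\left(0,0 \right)} \left(X + a{\left(8 \right)}\right) = \left(-3 + 0 + 0\right) \left(-6 + 2 \cdot 8^{2}\right) = - 3 \left(-6 + 2 \cdot 64\right) = - 3 \left(-6 + 128\right) = \left(-3\right) 122 = -366$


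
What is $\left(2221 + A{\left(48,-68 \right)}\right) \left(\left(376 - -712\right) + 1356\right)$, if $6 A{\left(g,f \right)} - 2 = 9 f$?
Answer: $\frac{15538952}{3} \approx 5.1796 \cdot 10^{6}$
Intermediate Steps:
$A{\left(g,f \right)} = \frac{1}{3} + \frac{3 f}{2}$ ($A{\left(g,f \right)} = \frac{1}{3} + \frac{9 f}{6} = \frac{1}{3} + \frac{3 f}{2}$)
$\left(2221 + A{\left(48,-68 \right)}\right) \left(\left(376 - -712\right) + 1356\right) = \left(2221 + \left(\frac{1}{3} + \frac{3}{2} \left(-68\right)\right)\right) \left(\left(376 - -712\right) + 1356\right) = \left(2221 + \left(\frac{1}{3} - 102\right)\right) \left(\left(376 + 712\right) + 1356\right) = \left(2221 - \frac{305}{3}\right) \left(1088 + 1356\right) = \frac{6358}{3} \cdot 2444 = \frac{15538952}{3}$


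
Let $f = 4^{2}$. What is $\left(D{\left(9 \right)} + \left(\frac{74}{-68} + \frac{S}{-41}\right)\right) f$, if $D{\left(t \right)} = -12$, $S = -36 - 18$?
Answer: $- \frac{131272}{697} \approx -188.34$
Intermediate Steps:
$S = -54$ ($S = -36 - 18 = -54$)
$f = 16$
$\left(D{\left(9 \right)} + \left(\frac{74}{-68} + \frac{S}{-41}\right)\right) f = \left(-12 + \left(\frac{74}{-68} - \frac{54}{-41}\right)\right) 16 = \left(-12 + \left(74 \left(- \frac{1}{68}\right) - - \frac{54}{41}\right)\right) 16 = \left(-12 + \left(- \frac{37}{34} + \frac{54}{41}\right)\right) 16 = \left(-12 + \frac{319}{1394}\right) 16 = \left(- \frac{16409}{1394}\right) 16 = - \frac{131272}{697}$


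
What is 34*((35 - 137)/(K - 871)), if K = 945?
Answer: -1734/37 ≈ -46.865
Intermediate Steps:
34*((35 - 137)/(K - 871)) = 34*((35 - 137)/(945 - 871)) = 34*(-102/74) = 34*(-102*1/74) = 34*(-51/37) = -1734/37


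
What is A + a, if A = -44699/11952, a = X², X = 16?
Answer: 3015013/11952 ≈ 252.26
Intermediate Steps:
a = 256 (a = 16² = 256)
A = -44699/11952 (A = -44699*1/11952 = -44699/11952 ≈ -3.7399)
A + a = -44699/11952 + 256 = 3015013/11952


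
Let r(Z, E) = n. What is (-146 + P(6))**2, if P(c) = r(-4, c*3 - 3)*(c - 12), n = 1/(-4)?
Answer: 83521/4 ≈ 20880.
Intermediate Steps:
n = -1/4 ≈ -0.25000
r(Z, E) = -1/4
P(c) = 3 - c/4 (P(c) = -(c - 12)/4 = -(-12 + c)/4 = 3 - c/4)
(-146 + P(6))**2 = (-146 + (3 - 1/4*6))**2 = (-146 + (3 - 3/2))**2 = (-146 + 3/2)**2 = (-289/2)**2 = 83521/4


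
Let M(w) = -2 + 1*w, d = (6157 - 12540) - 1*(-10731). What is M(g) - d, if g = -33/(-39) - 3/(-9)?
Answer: -169604/39 ≈ -4348.8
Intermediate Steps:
g = 46/39 (g = -33*(-1/39) - 3*(-1/9) = 11/13 + 1/3 = 46/39 ≈ 1.1795)
d = 4348 (d = -6383 + 10731 = 4348)
M(w) = -2 + w
M(g) - d = (-2 + 46/39) - 1*4348 = -32/39 - 4348 = -169604/39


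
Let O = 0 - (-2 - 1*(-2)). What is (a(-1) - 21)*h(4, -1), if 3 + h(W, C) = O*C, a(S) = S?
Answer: 66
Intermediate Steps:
O = 0 (O = 0 - (-2 + 2) = 0 - 1*0 = 0 + 0 = 0)
h(W, C) = -3 (h(W, C) = -3 + 0*C = -3 + 0 = -3)
(a(-1) - 21)*h(4, -1) = (-1 - 21)*(-3) = -22*(-3) = 66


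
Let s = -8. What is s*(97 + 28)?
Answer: -1000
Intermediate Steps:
s*(97 + 28) = -8*(97 + 28) = -8*125 = -1000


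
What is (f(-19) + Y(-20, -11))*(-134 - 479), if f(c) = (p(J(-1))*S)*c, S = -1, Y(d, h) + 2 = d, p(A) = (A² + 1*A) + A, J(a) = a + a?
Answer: 13486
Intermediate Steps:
J(a) = 2*a
p(A) = A² + 2*A (p(A) = (A² + A) + A = (A + A²) + A = A² + 2*A)
Y(d, h) = -2 + d
f(c) = 0 (f(c) = (((2*(-1))*(2 + 2*(-1)))*(-1))*c = (-2*(2 - 2)*(-1))*c = (-2*0*(-1))*c = (0*(-1))*c = 0*c = 0)
(f(-19) + Y(-20, -11))*(-134 - 479) = (0 + (-2 - 20))*(-134 - 479) = (0 - 22)*(-613) = -22*(-613) = 13486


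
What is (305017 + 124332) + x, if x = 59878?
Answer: 489227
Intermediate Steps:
(305017 + 124332) + x = (305017 + 124332) + 59878 = 429349 + 59878 = 489227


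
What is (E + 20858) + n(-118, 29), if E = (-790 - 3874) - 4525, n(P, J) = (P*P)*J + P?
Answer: 415347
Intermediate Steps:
n(P, J) = P + J*P² (n(P, J) = P²*J + P = J*P² + P = P + J*P²)
E = -9189 (E = -4664 - 4525 = -9189)
(E + 20858) + n(-118, 29) = (-9189 + 20858) - 118*(1 + 29*(-118)) = 11669 - 118*(1 - 3422) = 11669 - 118*(-3421) = 11669 + 403678 = 415347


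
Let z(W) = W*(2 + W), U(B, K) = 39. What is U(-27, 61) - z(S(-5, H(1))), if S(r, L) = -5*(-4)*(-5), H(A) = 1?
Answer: -9761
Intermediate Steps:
S(r, L) = -100 (S(r, L) = 20*(-5) = -100)
U(-27, 61) - z(S(-5, H(1))) = 39 - (-100)*(2 - 100) = 39 - (-100)*(-98) = 39 - 1*9800 = 39 - 9800 = -9761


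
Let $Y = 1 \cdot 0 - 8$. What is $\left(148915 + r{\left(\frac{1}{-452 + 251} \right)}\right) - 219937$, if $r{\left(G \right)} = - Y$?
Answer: $-71014$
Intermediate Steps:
$Y = -8$ ($Y = 0 - 8 = -8$)
$r{\left(G \right)} = 8$ ($r{\left(G \right)} = \left(-1\right) \left(-8\right) = 8$)
$\left(148915 + r{\left(\frac{1}{-452 + 251} \right)}\right) - 219937 = \left(148915 + 8\right) - 219937 = 148923 - 219937 = -71014$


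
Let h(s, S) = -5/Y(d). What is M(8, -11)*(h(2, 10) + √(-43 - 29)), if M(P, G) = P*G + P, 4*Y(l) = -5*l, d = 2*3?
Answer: -160/3 - 480*I*√2 ≈ -53.333 - 678.82*I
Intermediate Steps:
d = 6
Y(l) = -5*l/4 (Y(l) = (-5*l)/4 = -5*l/4)
M(P, G) = P + G*P (M(P, G) = G*P + P = P + G*P)
h(s, S) = ⅔ (h(s, S) = -5/((-5/4*6)) = -5/(-15/2) = -5*(-2/15) = ⅔)
M(8, -11)*(h(2, 10) + √(-43 - 29)) = (8*(1 - 11))*(⅔ + √(-43 - 29)) = (8*(-10))*(⅔ + √(-72)) = -80*(⅔ + 6*I*√2) = -160/3 - 480*I*√2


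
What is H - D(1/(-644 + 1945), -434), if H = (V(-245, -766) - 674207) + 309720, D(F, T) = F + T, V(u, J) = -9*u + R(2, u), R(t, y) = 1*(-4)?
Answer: -470769453/1301 ≈ -3.6185e+5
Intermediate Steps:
R(t, y) = -4
V(u, J) = -4 - 9*u (V(u, J) = -9*u - 4 = -4 - 9*u)
H = -362286 (H = ((-4 - 9*(-245)) - 674207) + 309720 = ((-4 + 2205) - 674207) + 309720 = (2201 - 674207) + 309720 = -672006 + 309720 = -362286)
H - D(1/(-644 + 1945), -434) = -362286 - (1/(-644 + 1945) - 434) = -362286 - (1/1301 - 434) = -362286 - 1*(-564633/1301) = -362286 + 564633/1301 = -470769453/1301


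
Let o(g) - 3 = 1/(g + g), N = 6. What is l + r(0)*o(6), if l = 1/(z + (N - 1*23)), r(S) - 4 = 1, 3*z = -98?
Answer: 27529/1788 ≈ 15.397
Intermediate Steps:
z = -98/3 (z = (⅓)*(-98) = -98/3 ≈ -32.667)
r(S) = 5 (r(S) = 4 + 1 = 5)
o(g) = 3 + 1/(2*g) (o(g) = 3 + 1/(g + g) = 3 + 1/(2*g))
l = -3/149 (l = 1/(-98/3 + (6 - 1*23)) = 1/(-98/3 + (6 - 23)) = 1/(-98/3 - 17) = 1/(-149/3) = -3/149 ≈ -0.020134)
l + r(0)*o(6) = -3/149 + 5*(3 + (½)/6) = -3/149 + 5*(3 + (½)*(⅙)) = -3/149 + 5*(3 + 1/12) = -3/149 + 5*(37/12) = -3/149 + 185/12 = 27529/1788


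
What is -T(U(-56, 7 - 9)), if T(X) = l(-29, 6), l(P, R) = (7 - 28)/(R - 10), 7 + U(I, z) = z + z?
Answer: -21/4 ≈ -5.2500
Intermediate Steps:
U(I, z) = -7 + 2*z (U(I, z) = -7 + (z + z) = -7 + 2*z)
l(P, R) = -21/(-10 + R)
T(X) = 21/4 (T(X) = -21/(-10 + 6) = -21/(-4) = -21*(-1/4) = 21/4)
-T(U(-56, 7 - 9)) = -1*21/4 = -21/4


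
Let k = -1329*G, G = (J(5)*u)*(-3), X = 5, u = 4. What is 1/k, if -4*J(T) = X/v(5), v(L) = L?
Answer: -1/3987 ≈ -0.00025081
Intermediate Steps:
J(T) = -1/4 (J(T) = -5/(4*5) = -1/4*1 = -1/4)
G = 3 (G = -1/4*4*(-3) = -1*(-3) = 3)
k = -3987 (k = -1329*3 = -3987)
1/k = 1/(-3987) = -1/3987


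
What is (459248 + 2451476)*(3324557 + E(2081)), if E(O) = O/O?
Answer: 9676870759992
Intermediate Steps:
E(O) = 1
(459248 + 2451476)*(3324557 + E(2081)) = (459248 + 2451476)*(3324557 + 1) = 2910724*3324558 = 9676870759992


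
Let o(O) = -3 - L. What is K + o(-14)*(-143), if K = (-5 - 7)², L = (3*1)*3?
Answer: 1860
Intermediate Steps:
L = 9 (L = 3*3 = 9)
o(O) = -12 (o(O) = -3 - 1*9 = -3 - 9 = -12)
K = 144 (K = (-12)² = 144)
K + o(-14)*(-143) = 144 - 12*(-143) = 144 + 1716 = 1860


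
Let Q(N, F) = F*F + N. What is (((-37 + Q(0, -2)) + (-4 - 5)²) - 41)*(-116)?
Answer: -812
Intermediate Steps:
Q(N, F) = N + F² (Q(N, F) = F² + N = N + F²)
(((-37 + Q(0, -2)) + (-4 - 5)²) - 41)*(-116) = (((-37 + (0 + (-2)²)) + (-4 - 5)²) - 41)*(-116) = (((-37 + (0 + 4)) + (-9)²) - 41)*(-116) = (((-37 + 4) + 81) - 41)*(-116) = ((-33 + 81) - 41)*(-116) = (48 - 41)*(-116) = 7*(-116) = -812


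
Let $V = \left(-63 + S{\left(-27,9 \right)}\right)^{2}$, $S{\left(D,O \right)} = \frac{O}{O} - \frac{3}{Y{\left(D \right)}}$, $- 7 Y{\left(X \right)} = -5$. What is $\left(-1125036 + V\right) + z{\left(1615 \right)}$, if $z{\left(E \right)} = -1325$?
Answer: $- \frac{28049464}{25} \approx -1.122 \cdot 10^{6}$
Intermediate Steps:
$Y{\left(X \right)} = \frac{5}{7}$ ($Y{\left(X \right)} = \left(- \frac{1}{7}\right) \left(-5\right) = \frac{5}{7}$)
$S{\left(D,O \right)} = - \frac{16}{5}$ ($S{\left(D,O \right)} = \frac{O}{O} - \frac{3}{\frac{5}{7}} = 1 - \frac{21}{5} = - \frac{16}{5}$)
$V = \frac{109561}{25}$ ($V = \left(-63 - \frac{16}{5}\right)^{2} = \left(- \frac{331}{5}\right)^{2} = \frac{109561}{25} \approx 4382.4$)
$\left(-1125036 + V\right) + z{\left(1615 \right)} = \left(-1125036 + \frac{109561}{25}\right) - 1325 = - \frac{28016339}{25} - 1325 = - \frac{28049464}{25}$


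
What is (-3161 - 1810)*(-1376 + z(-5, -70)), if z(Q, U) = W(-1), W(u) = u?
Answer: 6845067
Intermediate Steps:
z(Q, U) = -1
(-3161 - 1810)*(-1376 + z(-5, -70)) = (-3161 - 1810)*(-1376 - 1) = -4971*(-1377) = 6845067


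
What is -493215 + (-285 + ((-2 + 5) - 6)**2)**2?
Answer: -417039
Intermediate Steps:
-493215 + (-285 + ((-2 + 5) - 6)**2)**2 = -493215 + (-285 + (3 - 6)**2)**2 = -493215 + (-285 + (-3)**2)**2 = -493215 + (-285 + 9)**2 = -493215 + (-276)**2 = -493215 + 76176 = -417039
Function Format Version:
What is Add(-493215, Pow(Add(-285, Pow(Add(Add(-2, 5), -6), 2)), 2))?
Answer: -417039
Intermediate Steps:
Add(-493215, Pow(Add(-285, Pow(Add(Add(-2, 5), -6), 2)), 2)) = Add(-493215, Pow(Add(-285, Pow(Add(3, -6), 2)), 2)) = Add(-493215, Pow(Add(-285, Pow(-3, 2)), 2)) = Add(-493215, Pow(Add(-285, 9), 2)) = Add(-493215, Pow(-276, 2)) = Add(-493215, 76176) = -417039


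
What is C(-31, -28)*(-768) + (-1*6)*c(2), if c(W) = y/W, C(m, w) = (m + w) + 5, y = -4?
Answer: 41484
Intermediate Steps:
C(m, w) = 5 + m + w
c(W) = -4/W
C(-31, -28)*(-768) + (-1*6)*c(2) = (5 - 31 - 28)*(-768) + (-1*6)*(-4/2) = -54*(-768) - (-24)/2 = 41472 - 6*(-2) = 41472 + 12 = 41484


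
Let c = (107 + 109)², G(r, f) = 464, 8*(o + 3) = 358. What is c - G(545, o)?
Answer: 46192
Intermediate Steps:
o = 167/4 (o = -3 + (⅛)*358 = -3 + 179/4 = 167/4 ≈ 41.750)
c = 46656 (c = 216² = 46656)
c - G(545, o) = 46656 - 1*464 = 46656 - 464 = 46192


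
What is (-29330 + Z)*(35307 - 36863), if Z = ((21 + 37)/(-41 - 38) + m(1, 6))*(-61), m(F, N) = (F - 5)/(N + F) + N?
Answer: 25483928376/553 ≈ 4.6083e+7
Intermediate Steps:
m(F, N) = N + (-5 + F)/(F + N) (m(F, N) = (-5 + F)/(F + N) + N = N + (-5 + F)/(F + N))
Z = -158356/553 (Z = ((21 + 37)/(-41 - 38) + (-5 + 1 + 6² + 1*6)/(1 + 6))*(-61) = (58/(-79) + (-5 + 1 + 36 + 6)/7)*(-61) = (58*(-1/79) + (⅐)*38)*(-61) = (-58/79 + 38/7)*(-61) = (2596/553)*(-61) = -158356/553 ≈ -286.36)
(-29330 + Z)*(35307 - 36863) = (-29330 - 158356/553)*(35307 - 36863) = -16377846/553*(-1556) = 25483928376/553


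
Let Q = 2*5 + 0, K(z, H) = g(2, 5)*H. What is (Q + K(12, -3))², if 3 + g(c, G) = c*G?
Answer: 121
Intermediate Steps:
g(c, G) = -3 + G*c (g(c, G) = -3 + c*G = -3 + G*c)
K(z, H) = 7*H (K(z, H) = (-3 + 5*2)*H = (-3 + 10)*H = 7*H)
Q = 10 (Q = 10 + 0 = 10)
(Q + K(12, -3))² = (10 + 7*(-3))² = (10 - 21)² = (-11)² = 121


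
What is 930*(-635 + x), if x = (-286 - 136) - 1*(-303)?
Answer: -701220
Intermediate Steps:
x = -119 (x = -422 + 303 = -119)
930*(-635 + x) = 930*(-635 - 119) = 930*(-754) = -701220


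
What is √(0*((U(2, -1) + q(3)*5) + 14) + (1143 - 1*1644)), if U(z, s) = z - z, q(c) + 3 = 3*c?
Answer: I*√501 ≈ 22.383*I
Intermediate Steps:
q(c) = -3 + 3*c
U(z, s) = 0
√(0*((U(2, -1) + q(3)*5) + 14) + (1143 - 1*1644)) = √(0*((0 + (-3 + 3*3)*5) + 14) + (1143 - 1*1644)) = √(0*((0 + (-3 + 9)*5) + 14) + (1143 - 1644)) = √(0*((0 + 6*5) + 14) - 501) = √(0*((0 + 30) + 14) - 501) = √(0*(30 + 14) - 501) = √(0*44 - 501) = √(0 - 501) = √(-501) = I*√501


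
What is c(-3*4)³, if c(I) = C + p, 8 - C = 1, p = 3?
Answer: 1000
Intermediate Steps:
C = 7 (C = 8 - 1*1 = 8 - 1 = 7)
c(I) = 10 (c(I) = 7 + 3 = 10)
c(-3*4)³ = 10³ = 1000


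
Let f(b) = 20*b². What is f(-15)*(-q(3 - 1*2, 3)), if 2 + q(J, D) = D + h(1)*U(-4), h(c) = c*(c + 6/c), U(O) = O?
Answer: 121500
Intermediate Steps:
q(J, D) = -30 + D (q(J, D) = -2 + (D + (6 + 1²)*(-4)) = -2 + (D + (6 + 1)*(-4)) = -2 + (D + 7*(-4)) = -2 + (D - 28) = -2 + (-28 + D) = -30 + D)
f(-15)*(-q(3 - 1*2, 3)) = (20*(-15)²)*(-(-30 + 3)) = (20*225)*(-1*(-27)) = 4500*27 = 121500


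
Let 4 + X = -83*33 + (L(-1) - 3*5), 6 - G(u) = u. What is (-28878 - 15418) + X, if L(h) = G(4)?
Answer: -47052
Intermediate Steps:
G(u) = 6 - u
L(h) = 2 (L(h) = 6 - 1*4 = 6 - 4 = 2)
X = -2756 (X = -4 + (-83*33 + (2 - 3*5)) = -4 + (-2739 + (2 - 15)) = -4 + (-2739 - 13) = -4 - 2752 = -2756)
(-28878 - 15418) + X = (-28878 - 15418) - 2756 = -44296 - 2756 = -47052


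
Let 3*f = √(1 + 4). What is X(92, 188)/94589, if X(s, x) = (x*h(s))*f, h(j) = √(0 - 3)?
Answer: 188*I*√15/283767 ≈ 0.0025659*I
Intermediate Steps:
h(j) = I*√3 (h(j) = √(-3) = I*√3)
f = √5/3 (f = √(1 + 4)/3 = √5/3 ≈ 0.74536)
X(s, x) = I*x*√15/3 (X(s, x) = (x*(I*√3))*(√5/3) = (I*x*√3)*(√5/3) = I*x*√15/3)
X(92, 188)/94589 = ((⅓)*I*188*√15)/94589 = (188*I*√15/3)*(1/94589) = 188*I*√15/283767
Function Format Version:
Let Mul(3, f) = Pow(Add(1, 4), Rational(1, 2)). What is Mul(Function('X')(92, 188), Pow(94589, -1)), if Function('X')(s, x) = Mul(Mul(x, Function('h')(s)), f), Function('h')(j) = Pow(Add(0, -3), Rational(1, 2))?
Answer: Mul(Rational(188, 283767), I, Pow(15, Rational(1, 2))) ≈ Mul(0.0025659, I)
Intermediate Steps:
Function('h')(j) = Mul(I, Pow(3, Rational(1, 2))) (Function('h')(j) = Pow(-3, Rational(1, 2)) = Mul(I, Pow(3, Rational(1, 2))))
f = Mul(Rational(1, 3), Pow(5, Rational(1, 2))) (f = Mul(Rational(1, 3), Pow(Add(1, 4), Rational(1, 2))) = Mul(Rational(1, 3), Pow(5, Rational(1, 2))) ≈ 0.74536)
Function('X')(s, x) = Mul(Rational(1, 3), I, x, Pow(15, Rational(1, 2))) (Function('X')(s, x) = Mul(Mul(x, Mul(I, Pow(3, Rational(1, 2)))), Mul(Rational(1, 3), Pow(5, Rational(1, 2)))) = Mul(Mul(I, x, Pow(3, Rational(1, 2))), Mul(Rational(1, 3), Pow(5, Rational(1, 2)))) = Mul(Rational(1, 3), I, x, Pow(15, Rational(1, 2))))
Mul(Function('X')(92, 188), Pow(94589, -1)) = Mul(Mul(Rational(1, 3), I, 188, Pow(15, Rational(1, 2))), Pow(94589, -1)) = Mul(Mul(Rational(188, 3), I, Pow(15, Rational(1, 2))), Rational(1, 94589)) = Mul(Rational(188, 283767), I, Pow(15, Rational(1, 2)))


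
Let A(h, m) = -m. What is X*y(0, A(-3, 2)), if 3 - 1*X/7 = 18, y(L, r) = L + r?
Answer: 210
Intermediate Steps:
X = -105 (X = 21 - 7*18 = 21 - 126 = -105)
X*y(0, A(-3, 2)) = -105*(0 - 1*2) = -105*(0 - 2) = -105*(-2) = 210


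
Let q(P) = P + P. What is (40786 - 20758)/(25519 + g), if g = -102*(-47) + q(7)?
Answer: 6676/10109 ≈ 0.66040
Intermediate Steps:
q(P) = 2*P
g = 4808 (g = -102*(-47) + 2*7 = 4794 + 14 = 4808)
(40786 - 20758)/(25519 + g) = (40786 - 20758)/(25519 + 4808) = 20028/30327 = 20028*(1/30327) = 6676/10109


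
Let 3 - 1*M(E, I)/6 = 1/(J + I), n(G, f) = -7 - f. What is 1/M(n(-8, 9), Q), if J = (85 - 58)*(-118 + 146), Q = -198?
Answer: 93/1673 ≈ 0.055589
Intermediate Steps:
J = 756 (J = 27*28 = 756)
M(E, I) = 18 - 6/(756 + I)
1/M(n(-8, 9), Q) = 1/(6*(2267 + 3*(-198))/(756 - 198)) = 1/(6*(2267 - 594)/558) = 1/(6*(1/558)*1673) = 1/(1673/93) = 93/1673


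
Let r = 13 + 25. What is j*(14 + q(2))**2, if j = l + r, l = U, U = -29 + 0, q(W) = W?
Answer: 2304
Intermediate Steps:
r = 38
U = -29
l = -29
j = 9 (j = -29 + 38 = 9)
j*(14 + q(2))**2 = 9*(14 + 2)**2 = 9*16**2 = 9*256 = 2304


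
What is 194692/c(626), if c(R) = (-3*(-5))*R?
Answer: 97346/4695 ≈ 20.734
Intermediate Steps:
c(R) = 15*R
194692/c(626) = 194692/((15*626)) = 194692/9390 = 194692*(1/9390) = 97346/4695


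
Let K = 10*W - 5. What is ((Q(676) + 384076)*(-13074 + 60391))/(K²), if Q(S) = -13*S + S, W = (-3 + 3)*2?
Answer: 17789488588/25 ≈ 7.1158e+8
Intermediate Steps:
W = 0 (W = 0*2 = 0)
K = -5 (K = 10*0 - 5 = 0 - 5 = -5)
Q(S) = -12*S
((Q(676) + 384076)*(-13074 + 60391))/(K²) = ((-12*676 + 384076)*(-13074 + 60391))/((-5)²) = ((-8112 + 384076)*47317)/25 = (375964*47317)*(1/25) = 17789488588*(1/25) = 17789488588/25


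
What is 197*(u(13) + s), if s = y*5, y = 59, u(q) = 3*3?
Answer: 59888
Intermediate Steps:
u(q) = 9
s = 295 (s = 59*5 = 295)
197*(u(13) + s) = 197*(9 + 295) = 197*304 = 59888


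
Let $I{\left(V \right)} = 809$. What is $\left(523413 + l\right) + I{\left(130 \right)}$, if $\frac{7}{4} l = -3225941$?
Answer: $- \frac{9234210}{7} \approx -1.3192 \cdot 10^{6}$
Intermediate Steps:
$l = - \frac{12903764}{7}$ ($l = \frac{4}{7} \left(-3225941\right) = - \frac{12903764}{7} \approx -1.8434 \cdot 10^{6}$)
$\left(523413 + l\right) + I{\left(130 \right)} = \left(523413 - \frac{12903764}{7}\right) + 809 = - \frac{9239873}{7} + 809 = - \frac{9234210}{7}$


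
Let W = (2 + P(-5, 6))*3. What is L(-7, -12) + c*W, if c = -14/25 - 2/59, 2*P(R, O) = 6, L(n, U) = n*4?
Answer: -10888/295 ≈ -36.908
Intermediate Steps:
L(n, U) = 4*n
P(R, O) = 3 (P(R, O) = (1/2)*6 = 3)
c = -876/1475 (c = -14*1/25 - 2*1/59 = -14/25 - 2/59 = -876/1475 ≈ -0.59390)
W = 15 (W = (2 + 3)*3 = 5*3 = 15)
L(-7, -12) + c*W = 4*(-7) - 876/1475*15 = -28 - 2628/295 = -10888/295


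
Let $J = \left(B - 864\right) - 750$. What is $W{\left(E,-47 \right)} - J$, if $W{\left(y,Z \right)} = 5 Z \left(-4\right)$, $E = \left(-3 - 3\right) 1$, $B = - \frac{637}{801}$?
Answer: $\frac{2046391}{801} \approx 2554.8$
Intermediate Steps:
$B = - \frac{637}{801}$ ($B = \left(-637\right) \frac{1}{801} = - \frac{637}{801} \approx -0.79526$)
$E = -6$ ($E = \left(-6\right) 1 = -6$)
$W{\left(y,Z \right)} = - 20 Z$
$J = - \frac{1293451}{801}$ ($J = \left(- \frac{637}{801} - 864\right) - 750 = - \frac{692701}{801} - 750 = - \frac{1293451}{801} \approx -1614.8$)
$W{\left(E,-47 \right)} - J = \left(-20\right) \left(-47\right) - - \frac{1293451}{801} = 940 + \frac{1293451}{801} = \frac{2046391}{801}$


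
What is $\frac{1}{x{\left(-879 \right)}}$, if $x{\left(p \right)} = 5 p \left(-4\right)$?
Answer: $\frac{1}{17580} \approx 5.6883 \cdot 10^{-5}$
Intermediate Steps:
$x{\left(p \right)} = - 20 p$
$\frac{1}{x{\left(-879 \right)}} = \frac{1}{\left(-20\right) \left(-879\right)} = \frac{1}{17580}$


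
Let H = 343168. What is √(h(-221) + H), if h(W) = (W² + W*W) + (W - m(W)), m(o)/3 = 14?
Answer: √440587 ≈ 663.77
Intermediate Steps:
m(o) = 42 (m(o) = 3*14 = 42)
h(W) = -42 + W + 2*W² (h(W) = (W² + W*W) + (W - 1*42) = (W² + W²) + (W - 42) = 2*W² + (-42 + W) = -42 + W + 2*W²)
√(h(-221) + H) = √((-42 - 221 + 2*(-221)²) + 343168) = √((-42 - 221 + 2*48841) + 343168) = √((-42 - 221 + 97682) + 343168) = √(97419 + 343168) = √440587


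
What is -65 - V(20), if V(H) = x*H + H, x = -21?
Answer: 335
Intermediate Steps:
V(H) = -20*H (V(H) = -21*H + H = -20*H)
-65 - V(20) = -65 - (-20)*20 = -65 - 1*(-400) = -65 + 400 = 335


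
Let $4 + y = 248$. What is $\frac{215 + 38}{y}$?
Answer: $\frac{253}{244} \approx 1.0369$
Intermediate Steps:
$y = 244$ ($y = -4 + 248 = 244$)
$\frac{215 + 38}{y} = \frac{215 + 38}{244} = \frac{1}{244} \cdot 253 = \frac{253}{244}$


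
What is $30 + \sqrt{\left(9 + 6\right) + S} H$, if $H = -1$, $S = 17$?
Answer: $30 - 4 \sqrt{2} \approx 24.343$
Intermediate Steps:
$30 + \sqrt{\left(9 + 6\right) + S} H = 30 + \sqrt{\left(9 + 6\right) + 17} \left(-1\right) = 30 + \sqrt{15 + 17} \left(-1\right) = 30 + \sqrt{32} \left(-1\right) = 30 + 4 \sqrt{2} \left(-1\right) = 30 - 4 \sqrt{2}$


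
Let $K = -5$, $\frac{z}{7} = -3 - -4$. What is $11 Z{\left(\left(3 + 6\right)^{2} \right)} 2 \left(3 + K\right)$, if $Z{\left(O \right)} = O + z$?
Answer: $-3872$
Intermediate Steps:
$z = 7$ ($z = 7 \left(-3 - -4\right) = 7 \left(-3 + 4\right) = 7 \cdot 1 = 7$)
$Z{\left(O \right)} = 7 + O$ ($Z{\left(O \right)} = O + 7 = 7 + O$)
$11 Z{\left(\left(3 + 6\right)^{2} \right)} 2 \left(3 + K\right) = 11 \left(7 + \left(3 + 6\right)^{2}\right) 2 \left(3 - 5\right) = 11 \left(7 + 9^{2}\right) 2 \left(-2\right) = 11 \left(7 + 81\right) \left(-4\right) = 11 \cdot 88 \left(-4\right) = 968 \left(-4\right) = -3872$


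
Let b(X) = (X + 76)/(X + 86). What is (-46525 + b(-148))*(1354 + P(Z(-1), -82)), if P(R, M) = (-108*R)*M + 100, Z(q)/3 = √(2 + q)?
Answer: -40414421258/31 ≈ -1.3037e+9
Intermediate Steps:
Z(q) = 3*√(2 + q)
b(X) = (76 + X)/(86 + X)
P(R, M) = 100 - 108*M*R (P(R, M) = -108*M*R + 100 = 100 - 108*M*R)
(-46525 + b(-148))*(1354 + P(Z(-1), -82)) = (-46525 + (76 - 148)/(86 - 148))*(1354 + (100 - 108*(-82)*3*√(2 - 1))) = (-46525 - 72/(-62))*(1354 + (100 - 108*(-82)*3*√1)) = (-46525 - 1/62*(-72))*(1354 + (100 - 108*(-82)*3*1)) = (-46525 + 36/31)*(1354 + (100 - 108*(-82)*3)) = -1442239*(1354 + (100 + 26568))/31 = -1442239*(1354 + 26668)/31 = -1442239/31*28022 = -40414421258/31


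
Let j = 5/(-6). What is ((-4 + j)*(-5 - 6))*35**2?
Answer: 390775/6 ≈ 65129.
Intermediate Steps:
j = -5/6 (j = 5*(-1/6) = -5/6 ≈ -0.83333)
((-4 + j)*(-5 - 6))*35**2 = ((-4 - 5/6)*(-5 - 6))*35**2 = -29/6*(-11)*1225 = (319/6)*1225 = 390775/6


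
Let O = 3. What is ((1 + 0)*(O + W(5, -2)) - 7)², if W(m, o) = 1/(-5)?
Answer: 441/25 ≈ 17.640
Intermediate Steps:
W(m, o) = -⅕
((1 + 0)*(O + W(5, -2)) - 7)² = ((1 + 0)*(3 - ⅕) - 7)² = (1*(14/5) - 7)² = (14/5 - 7)² = (-21/5)² = 441/25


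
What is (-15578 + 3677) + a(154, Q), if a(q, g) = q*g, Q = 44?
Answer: -5125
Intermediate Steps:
a(q, g) = g*q
(-15578 + 3677) + a(154, Q) = (-15578 + 3677) + 44*154 = -11901 + 6776 = -5125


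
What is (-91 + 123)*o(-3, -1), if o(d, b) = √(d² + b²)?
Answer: 32*√10 ≈ 101.19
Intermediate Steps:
o(d, b) = √(b² + d²)
(-91 + 123)*o(-3, -1) = (-91 + 123)*√((-1)² + (-3)²) = 32*√(1 + 9) = 32*√10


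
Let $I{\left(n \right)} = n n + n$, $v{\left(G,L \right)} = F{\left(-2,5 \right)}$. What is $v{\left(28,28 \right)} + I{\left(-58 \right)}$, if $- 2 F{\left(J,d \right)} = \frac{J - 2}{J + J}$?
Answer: $\frac{6611}{2} \approx 3305.5$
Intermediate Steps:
$F{\left(J,d \right)} = - \frac{-2 + J}{4 J}$ ($F{\left(J,d \right)} = - \frac{\left(J - 2\right) \frac{1}{J + J}}{2} = - \frac{\left(-2 + J\right) \frac{1}{2 J}}{2} = - \frac{\frac{1}{2} \frac{1}{J} \left(-2 + J\right)}{2} = - \frac{-2 + J}{4 J}$)
$v{\left(G,L \right)} = - \frac{1}{2}$ ($v{\left(G,L \right)} = \frac{2 - -2}{4 \left(-2\right)} = \frac{1}{4} \left(- \frac{1}{2}\right) \left(2 + 2\right) = \frac{1}{4} \left(- \frac{1}{2}\right) 4 = - \frac{1}{2}$)
$I{\left(n \right)} = n + n^{2}$ ($I{\left(n \right)} = n^{2} + n = n + n^{2}$)
$v{\left(28,28 \right)} + I{\left(-58 \right)} = - \frac{1}{2} - 58 \left(1 - 58\right) = - \frac{1}{2} - -3306 = - \frac{1}{2} + 3306 = \frac{6611}{2}$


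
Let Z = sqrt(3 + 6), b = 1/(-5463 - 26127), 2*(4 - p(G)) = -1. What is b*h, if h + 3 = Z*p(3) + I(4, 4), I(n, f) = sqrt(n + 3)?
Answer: -7/21060 - sqrt(7)/31590 ≈ -0.00041614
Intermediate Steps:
p(G) = 9/2 (p(G) = 4 - 1/2*(-1) = 4 + 1/2 = 9/2)
I(n, f) = sqrt(3 + n)
b = -1/31590 (b = 1/(-31590) = -1/31590 ≈ -3.1656e-5)
Z = 3 (Z = sqrt(9) = 3)
h = 21/2 + sqrt(7) (h = -3 + (3*(9/2) + sqrt(3 + 4)) = -3 + (27/2 + sqrt(7)) = 21/2 + sqrt(7) ≈ 13.146)
b*h = -(21/2 + sqrt(7))/31590 = -7/21060 - sqrt(7)/31590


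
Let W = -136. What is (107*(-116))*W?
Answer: 1688032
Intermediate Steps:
(107*(-116))*W = (107*(-116))*(-136) = -12412*(-136) = 1688032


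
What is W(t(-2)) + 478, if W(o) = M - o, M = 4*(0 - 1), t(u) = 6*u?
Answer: 486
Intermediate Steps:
M = -4 (M = 4*(-1) = -4)
W(o) = -4 - o
W(t(-2)) + 478 = (-4 - 6*(-2)) + 478 = (-4 - 1*(-12)) + 478 = (-4 + 12) + 478 = 8 + 478 = 486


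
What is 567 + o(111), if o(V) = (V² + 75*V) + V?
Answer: 21324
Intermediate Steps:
o(V) = V² + 76*V
567 + o(111) = 567 + 111*(76 + 111) = 567 + 111*187 = 567 + 20757 = 21324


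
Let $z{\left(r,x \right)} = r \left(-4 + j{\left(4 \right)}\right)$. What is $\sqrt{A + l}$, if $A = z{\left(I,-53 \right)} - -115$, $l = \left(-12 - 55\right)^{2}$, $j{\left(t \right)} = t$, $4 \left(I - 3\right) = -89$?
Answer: $2 \sqrt{1151} \approx 67.853$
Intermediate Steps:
$I = - \frac{77}{4}$ ($I = 3 + \frac{1}{4} \left(-89\right) = 3 - \frac{89}{4} = - \frac{77}{4} \approx -19.25$)
$l = 4489$ ($l = \left(-67\right)^{2} = 4489$)
$z{\left(r,x \right)} = 0$ ($z{\left(r,x \right)} = r \left(-4 + 4\right) = r 0 = 0$)
$A = 115$ ($A = 0 - -115 = 0 + 115 = 115$)
$\sqrt{A + l} = \sqrt{115 + 4489} = \sqrt{4604} = 2 \sqrt{1151}$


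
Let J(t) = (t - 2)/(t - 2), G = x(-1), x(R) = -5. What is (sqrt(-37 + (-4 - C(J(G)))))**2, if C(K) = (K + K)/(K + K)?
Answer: -42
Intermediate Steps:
G = -5
J(t) = 1 (J(t) = (-2 + t)/(-2 + t) = 1)
C(K) = 1 (C(K) = (2*K)/((2*K)) = (2*K)*(1/(2*K)) = 1)
(sqrt(-37 + (-4 - C(J(G)))))**2 = (sqrt(-37 + (-4 - 1*1)))**2 = (sqrt(-37 + (-4 - 1)))**2 = (sqrt(-37 - 5))**2 = (sqrt(-42))**2 = (I*sqrt(42))**2 = -42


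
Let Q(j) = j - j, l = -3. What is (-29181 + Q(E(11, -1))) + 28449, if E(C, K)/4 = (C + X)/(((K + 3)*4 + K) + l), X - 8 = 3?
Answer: -732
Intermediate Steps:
X = 11 (X = 8 + 3 = 11)
E(C, K) = 4*(11 + C)/(9 + 5*K) (E(C, K) = 4*((C + 11)/(((K + 3)*4 + K) - 3)) = 4*((11 + C)/(((3 + K)*4 + K) - 3)) = 4*((11 + C)/(((12 + 4*K) + K) - 3)) = 4*((11 + C)/((12 + 5*K) - 3)) = 4*((11 + C)/(9 + 5*K)) = 4*(11 + C)/(9 + 5*K))
Q(j) = 0
(-29181 + Q(E(11, -1))) + 28449 = (-29181 + 0) + 28449 = -29181 + 28449 = -732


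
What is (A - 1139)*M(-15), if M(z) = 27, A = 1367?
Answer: 6156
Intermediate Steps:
(A - 1139)*M(-15) = (1367 - 1139)*27 = 228*27 = 6156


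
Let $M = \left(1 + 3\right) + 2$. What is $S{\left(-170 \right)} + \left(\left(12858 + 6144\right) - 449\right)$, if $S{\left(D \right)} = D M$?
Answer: $17533$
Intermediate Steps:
$M = 6$ ($M = 4 + 2 = 6$)
$S{\left(D \right)} = 6 D$ ($S{\left(D \right)} = D 6 = 6 D$)
$S{\left(-170 \right)} + \left(\left(12858 + 6144\right) - 449\right) = 6 \left(-170\right) + \left(\left(12858 + 6144\right) - 449\right) = -1020 + \left(19002 - 449\right) = -1020 + 18553 = 17533$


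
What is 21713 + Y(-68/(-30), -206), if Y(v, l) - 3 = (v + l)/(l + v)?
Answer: 21717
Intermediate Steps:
Y(v, l) = 4 (Y(v, l) = 3 + (v + l)/(l + v) = 3 + (l + v)/(l + v) = 3 + 1 = 4)
21713 + Y(-68/(-30), -206) = 21713 + 4 = 21717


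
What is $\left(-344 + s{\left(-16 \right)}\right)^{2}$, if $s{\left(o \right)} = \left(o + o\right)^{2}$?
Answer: $462400$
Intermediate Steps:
$s{\left(o \right)} = 4 o^{2}$ ($s{\left(o \right)} = \left(2 o\right)^{2} = 4 o^{2}$)
$\left(-344 + s{\left(-16 \right)}\right)^{2} = \left(-344 + 4 \left(-16\right)^{2}\right)^{2} = \left(-344 + 4 \cdot 256\right)^{2} = \left(-344 + 1024\right)^{2} = 680^{2} = 462400$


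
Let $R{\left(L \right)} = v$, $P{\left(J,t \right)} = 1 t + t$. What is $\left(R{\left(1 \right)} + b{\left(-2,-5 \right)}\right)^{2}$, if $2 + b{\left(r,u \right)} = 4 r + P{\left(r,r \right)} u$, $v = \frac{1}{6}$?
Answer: $\frac{3721}{36} \approx 103.36$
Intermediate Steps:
$P{\left(J,t \right)} = 2 t$ ($P{\left(J,t \right)} = t + t = 2 t$)
$v = \frac{1}{6} \approx 0.16667$
$b{\left(r,u \right)} = -2 + 4 r + 2 r u$ ($b{\left(r,u \right)} = -2 + \left(4 r + 2 r u\right) = -2 + 4 r + 2 r u$)
$R{\left(L \right)} = \frac{1}{6}$
$\left(R{\left(1 \right)} + b{\left(-2,-5 \right)}\right)^{2} = \left(\frac{1}{6} + \left(-2 + 4 \left(-2\right) + 2 \left(-2\right) \left(-5\right)\right)\right)^{2} = \left(\frac{1}{6} - -10\right)^{2} = \left(\frac{1}{6} + 10\right)^{2} = \left(\frac{61}{6}\right)^{2} = \frac{3721}{36}$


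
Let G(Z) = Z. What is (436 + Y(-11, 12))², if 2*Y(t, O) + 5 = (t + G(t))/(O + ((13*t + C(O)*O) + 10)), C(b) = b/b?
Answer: 8934975625/47524 ≈ 1.8801e+5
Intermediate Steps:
C(b) = 1
Y(t, O) = -5/2 + t/(10 + 2*O + 13*t) (Y(t, O) = -5/2 + ((t + t)/(O + ((13*t + 1*O) + 10)))/2 = -5/2 + ((2*t)/(O + ((13*t + O) + 10)))/2 = -5/2 + ((2*t)/(O + ((O + 13*t) + 10)))/2 = -5/2 + ((2*t)/(O + (10 + O + 13*t)))/2 = -5/2 + ((2*t)/(10 + 2*O + 13*t))/2 = -5/2 + (2*t/(10 + 2*O + 13*t))/2 = -5/2 + t/(10 + 2*O + 13*t))
(436 + Y(-11, 12))² = (436 + (-50 - 63*(-11) - 10*12)/(2*(10 + 2*12 + 13*(-11))))² = (436 + (-50 + 693 - 120)/(2*(10 + 24 - 143)))² = (436 + (½)*523/(-109))² = (436 + (½)*(-1/109)*523)² = (436 - 523/218)² = (94525/218)² = 8934975625/47524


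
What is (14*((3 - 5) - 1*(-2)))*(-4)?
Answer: 0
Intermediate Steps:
(14*((3 - 5) - 1*(-2)))*(-4) = (14*(-2 + 2))*(-4) = (14*0)*(-4) = 0*(-4) = 0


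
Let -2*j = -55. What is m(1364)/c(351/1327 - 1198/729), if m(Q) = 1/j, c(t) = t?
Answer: -1934766/73362685 ≈ -0.026373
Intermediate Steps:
j = 55/2 (j = -1/2*(-55) = 55/2 ≈ 27.500)
m(Q) = 2/55 (m(Q) = 1/(55/2) = 2/55)
m(1364)/c(351/1327 - 1198/729) = 2/(55*(351/1327 - 1198/729)) = 2/(55*(-1333867/967383)) = (2/55)*(-967383/1333867) = -1934766/73362685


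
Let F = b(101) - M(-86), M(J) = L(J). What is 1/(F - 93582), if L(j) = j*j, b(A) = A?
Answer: -1/100877 ≈ -9.9131e-6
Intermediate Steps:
L(j) = j²
M(J) = J²
F = -7295 (F = 101 - 1*(-86)² = 101 - 1*7396 = 101 - 7396 = -7295)
1/(F - 93582) = 1/(-7295 - 93582) = 1/(-100877) = -1/100877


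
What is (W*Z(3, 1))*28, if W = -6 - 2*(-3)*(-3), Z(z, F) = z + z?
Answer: -4032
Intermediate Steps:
Z(z, F) = 2*z
W = -24 (W = -6 - (-6)*(-3) = -6 - 1*18 = -6 - 18 = -24)
(W*Z(3, 1))*28 = -48*3*28 = -24*6*28 = -144*28 = -4032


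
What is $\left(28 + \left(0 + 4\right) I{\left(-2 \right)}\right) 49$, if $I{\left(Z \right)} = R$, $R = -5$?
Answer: $392$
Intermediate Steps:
$I{\left(Z \right)} = -5$
$\left(28 + \left(0 + 4\right) I{\left(-2 \right)}\right) 49 = \left(28 + \left(0 + 4\right) \left(-5\right)\right) 49 = \left(28 + 4 \left(-5\right)\right) 49 = \left(28 - 20\right) 49 = 8 \cdot 49 = 392$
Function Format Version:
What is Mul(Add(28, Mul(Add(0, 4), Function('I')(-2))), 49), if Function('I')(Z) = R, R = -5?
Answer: 392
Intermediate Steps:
Function('I')(Z) = -5
Mul(Add(28, Mul(Add(0, 4), Function('I')(-2))), 49) = Mul(Add(28, Mul(Add(0, 4), -5)), 49) = Mul(Add(28, Mul(4, -5)), 49) = Mul(Add(28, -20), 49) = Mul(8, 49) = 392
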